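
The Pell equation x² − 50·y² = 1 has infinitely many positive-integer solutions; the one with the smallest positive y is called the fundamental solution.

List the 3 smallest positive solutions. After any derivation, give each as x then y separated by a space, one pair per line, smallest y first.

99 14
19601 2772
3880899 548842

√50 = [7; 14, …], period ℓ=1 (odd) → k=1
step 0: (7, 1)  from 7·(1,0) + (0,1)
step 1: (99, 14)  from 14·(7,1) + (1,0)
fundamental: x₁=99, y₁=14  (since 9801 − 50·196 = 1)
n=2: (99,14)∘(99,14) = (99·99+50·14·14, 99·14+14·99) = (19601,2772)
n=3: (19601,2772)∘(99,14) = (99·19601+50·14·2772, 99·2772+14·19601) = (3880899,548842)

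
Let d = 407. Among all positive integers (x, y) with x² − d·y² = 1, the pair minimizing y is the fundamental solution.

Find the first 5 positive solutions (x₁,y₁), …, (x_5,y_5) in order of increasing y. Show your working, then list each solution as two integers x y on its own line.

[20; 5,1,2,1,5,40] for √407; ℓ=6 ⇒ convergent index 5
i=0: a=20 ⇒ p=20, q=1
i=1: a=5 ⇒ p=101, q=5
…
i=4: a=1 ⇒ p=464, q=23
i=5: a=5 ⇒ p=2663, q=132
→ (2663, 132).  Check: 2663²=7091569, 407·132²=7091568, difference 1.
n=2: (2663,132)∘(2663,132) = (2663·2663+407·132·132, 2663·132+132·2663) = (14183137,703032)
n=3: (14183137,703032)∘(2663,132) = (2663·14183137+407·132·703032, 2663·703032+132·14183137) = (75539384999,3744348300)
n=4: (75539384999,3744348300)∘(2663,132) = (2663·75539384999+407·132·3744348300, 2663·3744348300+132·75539384999) = (402322750321537,19942398342768)
n=5: (402322750321537,19942398342768)∘(2663,132) = (2663·402322750321537+407·132·19942398342768, 2663·19942398342768+132·402322750321537) = (2142770892673121063,106213209829234068)

2663 132
14183137 703032
75539384999 3744348300
402322750321537 19942398342768
2142770892673121063 106213209829234068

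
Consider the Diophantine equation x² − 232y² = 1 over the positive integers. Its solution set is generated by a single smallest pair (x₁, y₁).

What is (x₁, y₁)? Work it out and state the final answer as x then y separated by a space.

19603 1287

[15; 4,3,7,3,4,30] for √232; ℓ=6 ⇒ convergent index 5
i=0: a=15 ⇒ p=15, q=1
…
i=2: a=3 ⇒ p=198, q=13
…
i=4: a=3 ⇒ p=4539, q=298
i=5: a=4 ⇒ p=19603, q=1287
(x₁, y₁) = (19603, 1287);  19603² − 232·1287² = 1 ✓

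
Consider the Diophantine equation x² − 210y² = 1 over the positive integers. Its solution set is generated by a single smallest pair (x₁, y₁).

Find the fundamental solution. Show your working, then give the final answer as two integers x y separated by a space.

29 2

d=210: √d = [14; 2,28] (ℓ=2, even), read p_1/q_1
k=0  a_k=14  p_k/q_k = 14/1
k=1  a_k=2  p_k/q_k = 29/2
fundamental: x₁=29, y₁=2  (since 841 − 210·4 = 1)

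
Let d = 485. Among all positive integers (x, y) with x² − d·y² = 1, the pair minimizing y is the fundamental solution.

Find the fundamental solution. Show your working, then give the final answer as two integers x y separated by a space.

[22; 44] for √485; ℓ=1 ⇒ convergent index 1
i=0: a=22 ⇒ p=22, q=1
i=1: a=44 ⇒ p=969, q=44
(x₁, y₁) = (969, 44);  969² − 485·44² = 1 ✓

969 44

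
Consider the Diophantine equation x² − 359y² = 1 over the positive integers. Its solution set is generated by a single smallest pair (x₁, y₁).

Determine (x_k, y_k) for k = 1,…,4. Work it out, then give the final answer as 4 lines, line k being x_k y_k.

360 19
259199 13680
186622920 9849581
134368243201 7091684640

√359 → a₀=18, period (1,17,1,36); ℓ=4 even so k=3
step 0: (18, 1)  from 18·(1,0) + (0,1)
step 1: (19, 1)  from 1·(18,1) + (1,0)
step 2: (341, 18)  from 17·(19,1) + (18,1)
step 3: (360, 19)  from 1·(341,18) + (19,1)
→ (360, 19).  Check: 360²=129600, 359·19²=129599, difference 1.
n=2: (360,19)∘(360,19) = (360·360+359·19·19, 360·19+19·360) = (259199,13680)
n=3: (259199,13680)∘(360,19) = (360·259199+359·19·13680, 360·13680+19·259199) = (186622920,9849581)
n=4: (186622920,9849581)∘(360,19) = (360·186622920+359·19·9849581, 360·9849581+19·186622920) = (134368243201,7091684640)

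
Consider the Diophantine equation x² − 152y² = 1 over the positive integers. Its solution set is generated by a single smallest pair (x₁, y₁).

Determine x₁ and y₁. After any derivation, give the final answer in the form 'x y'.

d=152: √d = [12; 3,24] (ℓ=2, even), read p_1/q_1
k=0  a_k=12  p_k/q_k = 12/1
k=1  a_k=3  p_k/q_k = 37/3
(x₁, y₁) = (37, 3);  37² − 152·3² = 1 ✓

37 3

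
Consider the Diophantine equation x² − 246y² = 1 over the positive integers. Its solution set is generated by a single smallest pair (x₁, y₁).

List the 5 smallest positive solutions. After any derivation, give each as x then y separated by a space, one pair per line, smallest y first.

[15; 1,2,5,1,14,1,5,2,1,30] for √246; ℓ=10 ⇒ convergent index 9
k=0  a_k=15  p_k/q_k = 15/1
k=1  a_k=1  p_k/q_k = 16/1
k=2  a_k=2  p_k/q_k = 47/3
k=3  a_k=5  p_k/q_k = 251/16
k=4  a_k=1  p_k/q_k = 298/19
k=5  a_k=14  p_k/q_k = 4423/282
k=6  a_k=1  p_k/q_k = 4721/301
k=7  a_k=5  p_k/q_k = 28028/1787
k=8  a_k=2  p_k/q_k = 60777/3875
k=9  a_k=1  p_k/q_k = 88805/5662
fundamental: x₁=88805, y₁=5662  (since 7886328025 − 246·32058244 = 1)
k=2:  x_2 = 88805·88805+246·5662·5662 = 15772656049,  y_2 = 88805·5662+5662·88805 = 1005627820
k=3:  x_3 = 88805·15772656049+246·5662·1005627820 = 2801381440774085,  y_3 = 88805·1005627820+5662·15772656049 = 178609557104538
k=4:  x_4 = 88805·2801381440774085+246·5662·178609557104538 = 497553357680112580801,  y_4 = 88805·178609557104538+5662·2801381440774085 = 31722843436331366360
k=5:  x_5 = 88805·497553357680112580801+246·5662·31722843436331366360 = 88370451854763414035291525,  y_5 = 88805·31722843436331366360+5662·497553357680112580801 = 5634294222548204422095062

88805 5662
15772656049 1005627820
2801381440774085 178609557104538
497553357680112580801 31722843436331366360
88370451854763414035291525 5634294222548204422095062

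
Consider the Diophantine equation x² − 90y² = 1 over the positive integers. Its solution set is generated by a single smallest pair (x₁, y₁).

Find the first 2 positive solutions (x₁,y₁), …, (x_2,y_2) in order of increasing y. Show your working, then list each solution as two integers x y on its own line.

19 2
721 76

d=90: √d = [9; 2,18] (ℓ=2, even), read p_1/q_1
k=0  a_k=9  p_k/q_k = 9/1
k=1  a_k=2  p_k/q_k = 19/2
→ (19, 2).  Check: 19²=361, 90·2²=360, difference 1.
n=2: (19,2)∘(19,2) = (19·19+90·2·2, 19·2+2·19) = (721,76)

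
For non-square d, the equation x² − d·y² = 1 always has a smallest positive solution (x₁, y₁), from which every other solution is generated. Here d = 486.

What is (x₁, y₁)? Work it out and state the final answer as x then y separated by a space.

√486 = [22; 22,44, …], period ℓ=2 (even) → k=1
k=0  a_k=22  p_k/q_k = 22/1
k=1  a_k=22  p_k/q_k = 485/22
fundamental: x₁=485, y₁=22  (since 235225 − 486·484 = 1)

485 22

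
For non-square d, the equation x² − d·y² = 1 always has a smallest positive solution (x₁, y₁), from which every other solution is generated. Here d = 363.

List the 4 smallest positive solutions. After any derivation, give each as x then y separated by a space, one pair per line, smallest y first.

√363 → a₀=19, period (19,38); ℓ=2 even so k=1
a_0=19:  p_0=19·1+0=19,  q_0=19·0+1=1
a_1=19:  p_1=19·19+1=362,  q_1=19·1+0=19
fundamental: x₁=362, y₁=19  (since 131044 − 363·361 = 1)
n=2: (362,19)∘(362,19) = (362·362+363·19·19, 362·19+19·362) = (262087,13756)
n=3: (262087,13756)∘(362,19) = (362·262087+363·19·13756, 362·13756+19·262087) = (189750626,9959325)
n=4: (189750626,9959325)∘(362,19) = (362·189750626+363·19·9959325, 362·9959325+19·189750626) = (137379191137,7210537544)

362 19
262087 13756
189750626 9959325
137379191137 7210537544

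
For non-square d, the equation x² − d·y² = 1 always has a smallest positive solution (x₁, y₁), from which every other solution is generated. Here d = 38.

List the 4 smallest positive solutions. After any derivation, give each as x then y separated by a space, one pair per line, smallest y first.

√38 = [6; 6,12, …], period ℓ=2 (even) → k=1
k=0  a_k=6  p_k/q_k = 6/1
k=1  a_k=6  p_k/q_k = 37/6
fundamental: x₁=37, y₁=6  (since 1369 − 38·36 = 1)
k=2:  x_2 = 37·37+38·6·6 = 2737,  y_2 = 37·6+6·37 = 444
k=3:  x_3 = 37·2737+38·6·444 = 202501,  y_3 = 37·444+6·2737 = 32850
k=4:  x_4 = 37·202501+38·6·32850 = 14982337,  y_4 = 37·32850+6·202501 = 2430456

37 6
2737 444
202501 32850
14982337 2430456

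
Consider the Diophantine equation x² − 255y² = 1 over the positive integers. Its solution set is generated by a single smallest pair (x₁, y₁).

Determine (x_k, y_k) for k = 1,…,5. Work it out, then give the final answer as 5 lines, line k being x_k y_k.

[15; 1,30] for √255; ℓ=2 ⇒ convergent index 1
k=0  a_k=15  p_k/q_k = 15/1
k=1  a_k=1  p_k/q_k = 16/1
fundamental: x₁=16, y₁=1  (since 256 − 255·1 = 1)
n=2: (16,1)∘(16,1) = (16·16+255·1·1, 16·1+1·16) = (511,32)
n=3: (511,32)∘(16,1) = (16·511+255·1·32, 16·32+1·511) = (16336,1023)
n=4: (16336,1023)∘(16,1) = (16·16336+255·1·1023, 16·1023+1·16336) = (522241,32704)
n=5: (522241,32704)∘(16,1) = (16·522241+255·1·32704, 16·32704+1·522241) = (16695376,1045505)

16 1
511 32
16336 1023
522241 32704
16695376 1045505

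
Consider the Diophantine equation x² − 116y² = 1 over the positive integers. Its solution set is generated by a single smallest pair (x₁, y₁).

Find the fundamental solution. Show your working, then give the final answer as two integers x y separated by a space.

[10; 1,3,2,1,4,1,2,3,1,20] for √116; ℓ=10 ⇒ convergent index 9
i=0: a=10 ⇒ p=10, q=1
…
i=7: a=2 ⇒ p=2251, q=209
i=8: a=3 ⇒ p=7550, q=701
i=9: a=1 ⇒ p=9801, q=910
(x₁, y₁) = (9801, 910);  9801² − 116·910² = 1 ✓

9801 910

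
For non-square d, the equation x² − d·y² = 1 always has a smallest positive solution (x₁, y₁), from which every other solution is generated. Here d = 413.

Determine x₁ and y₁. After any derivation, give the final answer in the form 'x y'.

√413 → a₀=20, period (3,9,1,4,1,9,3,40); ℓ=8 even so k=7
k=0  a_k=20  p_k/q_k = 20/1
k=1  a_k=3  p_k/q_k = 61/3
…
k=6  a_k=9  p_k/q_k = 36560/1799
k=7  a_k=3  p_k/q_k = 113399/5580
(x₁, y₁) = (113399, 5580);  113399² − 413·5580² = 1 ✓

113399 5580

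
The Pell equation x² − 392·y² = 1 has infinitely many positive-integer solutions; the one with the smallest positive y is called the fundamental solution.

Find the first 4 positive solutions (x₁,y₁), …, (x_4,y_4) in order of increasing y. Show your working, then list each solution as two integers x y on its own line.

√392 = [19; 1,3,1,38, …], period ℓ=4 (even) → k=3
i=0: a=19 ⇒ p=19, q=1
i=1: a=1 ⇒ p=20, q=1
i=2: a=3 ⇒ p=79, q=4
i=3: a=1 ⇒ p=99, q=5
→ (99, 5).  Check: 99²=9801, 392·5²=9800, difference 1.
(99+5√392)^2 = 19601 + 990√392
(99+5√392)^3 = 3880899 + 196015√392
(99+5√392)^4 = 768398401 + 38809980√392

99 5
19601 990
3880899 196015
768398401 38809980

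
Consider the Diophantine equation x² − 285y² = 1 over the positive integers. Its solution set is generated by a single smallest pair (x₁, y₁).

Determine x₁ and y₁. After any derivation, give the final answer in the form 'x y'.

d=285: √d = [16; 1,7,2,7,1,32] (ℓ=6, even), read p_5/q_5
i=0: a=16 ⇒ p=16, q=1
i=1: a=1 ⇒ p=17, q=1
i=2: a=7 ⇒ p=135, q=8
i=3: a=2 ⇒ p=287, q=17
i=4: a=7 ⇒ p=2144, q=127
i=5: a=1 ⇒ p=2431, q=144
→ (2431, 144).  Check: 2431²=5909761, 285·144²=5909760, difference 1.

2431 144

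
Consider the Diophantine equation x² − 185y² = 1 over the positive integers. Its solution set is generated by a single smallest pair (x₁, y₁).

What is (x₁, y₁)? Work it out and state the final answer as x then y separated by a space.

9249 680

√185 → a₀=13, period (1,1,1,1,26); ℓ=5 odd so k=9
step 0: (13, 1)  from 13·(1,0) + (0,1)
step 1: (14, 1)  from 1·(13,1) + (1,0)
step 2: (27, 2)  from 1·(14,1) + (13,1)
step 3: (41, 3)  from 1·(27,2) + (14,1)
step 4: (68, 5)  from 1·(41,3) + (27,2)
step 5: (1809, 133)  from 26·(68,5) + (41,3)
…
step 7: (3686, 271)  from 1·(1877,138) + (1809,133)
step 8: (5563, 409)  from 1·(3686,271) + (1877,138)
step 9: (9249, 680)  from 1·(5563,409) + (3686,271)
fundamental: x₁=9249, y₁=680  (since 85544001 − 185·462400 = 1)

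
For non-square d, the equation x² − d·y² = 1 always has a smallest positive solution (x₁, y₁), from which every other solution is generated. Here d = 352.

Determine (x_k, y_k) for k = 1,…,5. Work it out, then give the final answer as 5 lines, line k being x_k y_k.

77617 4137
12048797377 642203058
1870383011943601 99691749501435
290347036464004160257 15475549041463557732
45071731856582838801391537 2402331379802862171467853

√352 = [18; 1,3,5,9,5,3,1,36, …], period ℓ=8 (even) → k=7
i=0: a=18 ⇒ p=18, q=1
i=1: a=1 ⇒ p=19, q=1
…
i=3: a=5 ⇒ p=394, q=21
i=4: a=9 ⇒ p=3621, q=193
…
i=6: a=3 ⇒ p=59118, q=3151
i=7: a=1 ⇒ p=77617, q=4137
fundamental: x₁=77617, y₁=4137  (since 6024398689 − 352·17114769 = 1)
n=2: (77617,4137)∘(77617,4137) = (77617·77617+352·4137·4137, 77617·4137+4137·77617) = (12048797377,642203058)
n=3: (12048797377,642203058)∘(77617,4137) = (77617·12048797377+352·4137·642203058, 77617·642203058+4137·12048797377) = (1870383011943601,99691749501435)
n=4: (1870383011943601,99691749501435)∘(77617,4137) = (77617·1870383011943601+352·4137·99691749501435, 77617·99691749501435+4137·1870383011943601) = (290347036464004160257,15475549041463557732)
n=5: (290347036464004160257,15475549041463557732)∘(77617,4137) = (77617·290347036464004160257+352·4137·15475549041463557732, 77617·15475549041463557732+4137·290347036464004160257) = (45071731856582838801391537,2402331379802862171467853)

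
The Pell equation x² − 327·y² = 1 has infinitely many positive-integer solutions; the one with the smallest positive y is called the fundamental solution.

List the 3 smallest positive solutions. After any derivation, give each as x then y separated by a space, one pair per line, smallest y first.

√327 → a₀=18, period (12,36); ℓ=2 even so k=1
step 0: (18, 1)  from 18·(1,0) + (0,1)
step 1: (217, 12)  from 12·(18,1) + (1,0)
fundamental: x₁=217, y₁=12  (since 47089 − 327·144 = 1)
(217+12√327)^2 = 94177 + 5208√327
(217+12√327)^3 = 40872601 + 2260260√327

217 12
94177 5208
40872601 2260260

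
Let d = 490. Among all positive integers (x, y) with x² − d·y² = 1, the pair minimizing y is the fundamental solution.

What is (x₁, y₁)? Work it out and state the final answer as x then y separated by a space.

1039681 46968

√490 = [22; 7,2,1,4,4,4,1,2,7,44, …], period ℓ=10 (even) → k=9
step 0: (22, 1)  from 22·(1,0) + (0,1)
…
step 2: (332, 15)  from 2·(155,7) + (22,1)
…
step 4: (2280, 103)  from 4·(487,22) + (332,15)
…
step 8: (141338, 6385)  from 2·(50315,2273) + (40708,1839)
step 9: (1039681, 46968)  from 7·(141338,6385) + (50315,2273)
→ (1039681, 46968).  Check: 1039681²=1080936581761, 490·46968²=1080936581760, difference 1.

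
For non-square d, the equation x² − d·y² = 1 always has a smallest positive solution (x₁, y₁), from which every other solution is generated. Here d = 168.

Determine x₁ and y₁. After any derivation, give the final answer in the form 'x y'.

13 1

d=168: √d = [12; 1,24] (ℓ=2, even), read p_1/q_1
i=0: a=12 ⇒ p=12, q=1
i=1: a=1 ⇒ p=13, q=1
fundamental: x₁=13, y₁=1  (since 169 − 168·1 = 1)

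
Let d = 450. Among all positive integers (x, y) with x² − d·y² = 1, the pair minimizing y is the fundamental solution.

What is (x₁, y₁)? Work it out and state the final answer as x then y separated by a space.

[21; 4,1,2,4,2,1,4,42] for √450; ℓ=8 ⇒ convergent index 7
k=0  a_k=21  p_k/q_k = 21/1
k=1  a_k=4  p_k/q_k = 85/4
…
k=4  a_k=4  p_k/q_k = 1294/61
k=5  a_k=2  p_k/q_k = 2885/136
k=6  a_k=1  p_k/q_k = 4179/197
k=7  a_k=4  p_k/q_k = 19601/924
fundamental: x₁=19601, y₁=924  (since 384199201 − 450·853776 = 1)

19601 924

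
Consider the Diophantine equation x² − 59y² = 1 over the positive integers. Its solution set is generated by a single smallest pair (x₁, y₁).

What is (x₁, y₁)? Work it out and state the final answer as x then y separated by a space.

530 69

√59 = [7; 1,2,7,2,1,14, …], period ℓ=6 (even) → k=5
i=0: a=7 ⇒ p=7, q=1
…
i=4: a=2 ⇒ p=361, q=47
i=5: a=1 ⇒ p=530, q=69
→ (530, 69).  Check: 530²=280900, 59·69²=280899, difference 1.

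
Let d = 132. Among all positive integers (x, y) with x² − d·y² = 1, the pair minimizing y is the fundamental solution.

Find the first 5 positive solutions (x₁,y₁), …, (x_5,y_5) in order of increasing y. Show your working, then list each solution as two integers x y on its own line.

√132 → a₀=11, period (2,22); ℓ=2 even so k=1
k=0  a_k=11  p_k/q_k = 11/1
k=1  a_k=2  p_k/q_k = 23/2
fundamental: x₁=23, y₁=2  (since 529 − 132·4 = 1)
(23+2√132)^2 = 1057 + 92√132
(23+2√132)^3 = 48599 + 4230√132
(23+2√132)^4 = 2234497 + 194488√132
(23+2√132)^5 = 102738263 + 8942218√132

23 2
1057 92
48599 4230
2234497 194488
102738263 8942218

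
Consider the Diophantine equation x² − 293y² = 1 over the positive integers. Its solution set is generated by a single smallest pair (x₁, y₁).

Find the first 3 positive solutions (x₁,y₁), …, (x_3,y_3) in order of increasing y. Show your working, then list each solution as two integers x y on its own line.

12320649 719780
303596783562401 17736313474440
7481018815602612315849 437045785745090703340

[17; 8,1,1,8,34] for √293; ℓ=5 ⇒ convergent index 9
step 0: (17, 1)  from 17·(1,0) + (0,1)
step 1: (137, 8)  from 8·(17,1) + (1,0)
…
step 6: (679914, 39721)  from 8·(84679,4947) + (2482,145)
step 7: (764593, 44668)  from 1·(679914,39721) + (84679,4947)
step 8: (1444507, 84389)  from 1·(764593,44668) + (679914,39721)
step 9: (12320649, 719780)  from 8·(1444507,84389) + (764593,44668)
fundamental: x₁=12320649, y₁=719780  (since 151798391781201 − 293·518083248400 = 1)
k=2:  x_2 = 12320649·12320649+293·719780·719780 = 303596783562401,  y_2 = 12320649·719780+719780·12320649 = 17736313474440
k=3:  x_3 = 12320649·303596783562401+293·719780·17736313474440 = 7481018815602612315849,  y_3 = 12320649·17736313474440+719780·303596783562401 = 437045785745090703340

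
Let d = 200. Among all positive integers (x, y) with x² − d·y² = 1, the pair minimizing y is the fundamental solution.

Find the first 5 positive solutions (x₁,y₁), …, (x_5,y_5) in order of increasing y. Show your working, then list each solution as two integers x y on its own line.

99 7
19601 1386
3880899 274421
768398401 54333972
152139002499 10757852035

√200 → a₀=14, period (7,28); ℓ=2 even so k=1
a_0=14:  p_0=14·1+0=14,  q_0=14·0+1=1
a_1=7:  p_1=7·14+1=99,  q_1=7·1+0=7
fundamental: x₁=99, y₁=7  (since 9801 − 200·49 = 1)
(99+7√200)^2 = 19601 + 1386√200
(99+7√200)^3 = 3880899 + 274421√200
(99+7√200)^4 = 768398401 + 54333972√200
(99+7√200)^5 = 152139002499 + 10757852035√200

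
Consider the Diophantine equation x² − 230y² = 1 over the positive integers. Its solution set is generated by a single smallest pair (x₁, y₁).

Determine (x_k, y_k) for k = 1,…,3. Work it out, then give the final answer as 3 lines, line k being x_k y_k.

√230 → a₀=15, period (6,30); ℓ=2 even so k=1
k=0  a_k=15  p_k/q_k = 15/1
k=1  a_k=6  p_k/q_k = 91/6
→ (91, 6).  Check: 91²=8281, 230·6²=8280, difference 1.
(91+6√230)^2 = 16561 + 1092√230
(91+6√230)^3 = 3014011 + 198738√230

91 6
16561 1092
3014011 198738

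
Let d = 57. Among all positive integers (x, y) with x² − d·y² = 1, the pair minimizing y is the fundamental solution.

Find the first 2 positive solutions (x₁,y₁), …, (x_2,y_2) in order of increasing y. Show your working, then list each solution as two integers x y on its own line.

151 20
45601 6040

√57 → a₀=7, period (1,1,4,1,1,14); ℓ=6 even so k=5
k=0  a_k=7  p_k/q_k = 7/1
k=1  a_k=1  p_k/q_k = 8/1
k=2  a_k=1  p_k/q_k = 15/2
k=3  a_k=4  p_k/q_k = 68/9
k=4  a_k=1  p_k/q_k = 83/11
k=5  a_k=1  p_k/q_k = 151/20
→ (151, 20).  Check: 151²=22801, 57·20²=22800, difference 1.
(151+20√57)^2 = 45601 + 6040√57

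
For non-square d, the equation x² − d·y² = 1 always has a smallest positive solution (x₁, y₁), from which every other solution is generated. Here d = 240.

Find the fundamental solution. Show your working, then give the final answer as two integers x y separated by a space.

[15; 2,30] for √240; ℓ=2 ⇒ convergent index 1
k=0  a_k=15  p_k/q_k = 15/1
k=1  a_k=2  p_k/q_k = 31/2
fundamental: x₁=31, y₁=2  (since 961 − 240·4 = 1)

31 2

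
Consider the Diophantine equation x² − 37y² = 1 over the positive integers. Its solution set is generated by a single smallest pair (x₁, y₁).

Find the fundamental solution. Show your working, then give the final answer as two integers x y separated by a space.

√37 = [6; 12, …], period ℓ=1 (odd) → k=1
step 0: (6, 1)  from 6·(1,0) + (0,1)
step 1: (73, 12)  from 12·(6,1) + (1,0)
→ (73, 12).  Check: 73²=5329, 37·12²=5328, difference 1.

73 12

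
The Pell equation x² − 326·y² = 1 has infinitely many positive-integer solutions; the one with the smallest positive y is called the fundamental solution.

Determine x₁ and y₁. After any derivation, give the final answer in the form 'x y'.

√326 → a₀=18, period (18,36); ℓ=2 even so k=1
a_0=18:  p_0=18·1+0=18,  q_0=18·0+1=1
a_1=18:  p_1=18·18+1=325,  q_1=18·1+0=18
(x₁, y₁) = (325, 18);  325² − 326·18² = 1 ✓

325 18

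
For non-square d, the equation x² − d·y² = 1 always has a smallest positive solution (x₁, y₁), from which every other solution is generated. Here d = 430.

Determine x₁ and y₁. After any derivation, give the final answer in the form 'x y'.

2862251 138030

√430 → a₀=20, period (1,2,1,3,1,…,2,1,40); ℓ=14 even so k=13
a_0=20:  p_0=20·1+0=20,  q_0=20·0+1=1
…
a_2=2:  p_2=2·21+20=62,  q_2=2·1+1=3
…
a_7=8:  p_7=8·2675+394=21794,  q_7=8·129+19=1051
a_8=6:  p_8=6·21794+2675=133439,  q_8=6·1051+129=6435
a_9=1:  p_9=1·133439+21794=155233,  q_9=1·6435+1051=7486
…
a_12=2:  p_12=2·754371+599138=2107880,  q_12=2·36379+28893=101651
a_13=1:  p_13=1·2107880+754371=2862251,  q_13=1·101651+36379=138030
(x₁, y₁) = (2862251, 138030);  2862251² − 430·138030² = 1 ✓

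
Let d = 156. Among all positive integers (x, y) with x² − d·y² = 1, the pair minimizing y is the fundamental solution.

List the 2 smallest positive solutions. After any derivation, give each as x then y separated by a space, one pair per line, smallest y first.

25 2
1249 100

[12; 2,24] for √156; ℓ=2 ⇒ convergent index 1
step 0: (12, 1)  from 12·(1,0) + (0,1)
step 1: (25, 2)  from 2·(12,1) + (1,0)
fundamental: x₁=25, y₁=2  (since 625 − 156·4 = 1)
n=2: (25,2)∘(25,2) = (25·25+156·2·2, 25·2+2·25) = (1249,100)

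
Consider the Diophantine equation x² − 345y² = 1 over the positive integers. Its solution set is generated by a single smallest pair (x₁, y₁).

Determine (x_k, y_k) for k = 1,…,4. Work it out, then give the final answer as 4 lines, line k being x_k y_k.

√345 → a₀=18, period (1,1,2,1,6,1,2,1,1,36); ℓ=10 even so k=9
a_0=18:  p_0=18·1+0=18,  q_0=18·0+1=1
…
a_4=1:  p_4=1·93+37=130,  q_4=1·5+2=7
a_5=6:  p_5=6·130+93=873,  q_5=6·7+5=47
a_6=1:  p_6=1·873+130=1003,  q_6=1·47+7=54
…
a_8=1:  p_8=1·2879+1003=3882,  q_8=1·155+54=209
a_9=1:  p_9=1·3882+2879=6761,  q_9=1·209+155=364
fundamental: x₁=6761, y₁=364  (since 45711121 − 345·132496 = 1)
(x_2, y_2) = (6761·6761 + 345·364·364, 6761·364 + 364·6761) = (91422241, 4922008)
(x_3, y_3) = (6761·91422241 + 345·364·4922008, 6761·4922008 + 364·91422241) = (1236211536041, 66555391812)
(x_4, y_4) = (6761·1236211536041 + 345·364·66555391812, 6761·66555391812 + 364·1236211536041) = (16716052298924161, 899962003159856)

6761 364
91422241 4922008
1236211536041 66555391812
16716052298924161 899962003159856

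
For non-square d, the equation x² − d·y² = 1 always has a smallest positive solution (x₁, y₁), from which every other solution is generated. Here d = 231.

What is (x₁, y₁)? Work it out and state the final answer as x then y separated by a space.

76 5

√231 → a₀=15, period (5,30); ℓ=2 even so k=1
step 0: (15, 1)  from 15·(1,0) + (0,1)
step 1: (76, 5)  from 5·(15,1) + (1,0)
(x₁, y₁) = (76, 5);  76² − 231·5² = 1 ✓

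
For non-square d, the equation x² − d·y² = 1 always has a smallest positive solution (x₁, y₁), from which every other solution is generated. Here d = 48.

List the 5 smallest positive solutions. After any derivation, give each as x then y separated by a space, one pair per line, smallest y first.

√48 → a₀=6, period (1,12); ℓ=2 even so k=1
k=0  a_k=6  p_k/q_k = 6/1
k=1  a_k=1  p_k/q_k = 7/1
(x₁, y₁) = (7, 1);  7² − 48·1² = 1 ✓
k=2:  x_2 = 7·7+48·1·1 = 97,  y_2 = 7·1+1·7 = 14
k=3:  x_3 = 7·97+48·1·14 = 1351,  y_3 = 7·14+1·97 = 195
k=4:  x_4 = 7·1351+48·1·195 = 18817,  y_4 = 7·195+1·1351 = 2716
k=5:  x_5 = 7·18817+48·1·2716 = 262087,  y_5 = 7·2716+1·18817 = 37829

7 1
97 14
1351 195
18817 2716
262087 37829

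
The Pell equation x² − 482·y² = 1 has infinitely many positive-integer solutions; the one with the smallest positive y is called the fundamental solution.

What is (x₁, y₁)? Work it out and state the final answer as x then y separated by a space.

483 22

d=482: √d = [21; 1,20,1,42] (ℓ=4, even), read p_3/q_3
i=0: a=21 ⇒ p=21, q=1
…
i=2: a=20 ⇒ p=461, q=21
i=3: a=1 ⇒ p=483, q=22
(x₁, y₁) = (483, 22);  483² − 482·22² = 1 ✓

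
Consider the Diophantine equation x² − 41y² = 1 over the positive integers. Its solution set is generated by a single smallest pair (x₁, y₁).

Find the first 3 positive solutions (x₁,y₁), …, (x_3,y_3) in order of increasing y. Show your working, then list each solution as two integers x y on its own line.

√41 = [6; 2,2,12, …], period ℓ=3 (odd) → k=5
a_0=6:  p_0=6·1+0=6,  q_0=6·0+1=1
a_1=2:  p_1=2·6+1=13,  q_1=2·1+0=2
a_2=2:  p_2=2·13+6=32,  q_2=2·2+1=5
…
a_4=2:  p_4=2·397+32=826,  q_4=2·62+5=129
a_5=2:  p_5=2·826+397=2049,  q_5=2·129+62=320
→ (2049, 320).  Check: 2049²=4198401, 41·320²=4198400, difference 1.
(x_2, y_2) = (2049·2049 + 41·320·320, 2049·320 + 320·2049) = (8396801, 1311360)
(x_3, y_3) = (2049·8396801 + 41·320·1311360, 2049·1311360 + 320·8396801) = (34410088449, 5373952960)

2049 320
8396801 1311360
34410088449 5373952960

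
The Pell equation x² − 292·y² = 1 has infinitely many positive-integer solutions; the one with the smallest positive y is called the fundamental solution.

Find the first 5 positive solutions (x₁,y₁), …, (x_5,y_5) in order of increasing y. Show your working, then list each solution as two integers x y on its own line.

√292 → a₀=17, period (11,2,1,3,8,3,1,2,11,34); ℓ=10 even so k=9
k=0  a_k=17  p_k/q_k = 17/1
…
k=3  a_k=1  p_k/q_k = 581/34
…
k=5  a_k=8  p_k/q_k = 17669/1034
k=6  a_k=3  p_k/q_k = 55143/3227
…
k=8  a_k=2  p_k/q_k = 200767/11749
k=9  a_k=11  p_k/q_k = 2281249/133500
fundamental: x₁=2281249, y₁=133500  (since 5204097000001 − 292·17822250000 = 1)
k=2:  x_2 = 2281249·2281249+292·133500·133500 = 10408194000001,  y_2 = 2281249·133500+133500·2281249 = 609093483000
k=3:  x_3 = 2281249·10408194000001+292·133500·609093483000 = 47487364308614281249,  y_3 = 2281249·609093483000+133500·10408194000001 = 2778987798000400500
k=4:  x_4 = 2281249·47487364308614281249+292·133500·2778987798000400500 = 216661004683313632776000001,  y_4 = 2281249·2778987798000400500+133500·47487364308614281249 = 12679126270400622186966000
k=5:  x_5 = 2281249·216661004683313632776000001+292·133500·12679126270400622186966000 = 988515400545561595548925838281249,  y_5 = 2281249·12679126270400622186966000+133500·216661004683313632776000001 = 57848488250447518938990000667500

2281249 133500
10408194000001 609093483000
47487364308614281249 2778987798000400500
216661004683313632776000001 12679126270400622186966000
988515400545561595548925838281249 57848488250447518938990000667500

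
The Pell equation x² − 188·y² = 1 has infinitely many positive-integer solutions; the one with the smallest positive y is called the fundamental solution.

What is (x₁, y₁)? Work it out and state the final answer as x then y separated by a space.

4607 336

d=188: √d = [13; 1,2,2,6,2,2,1,26] (ℓ=8, even), read p_7/q_7
step 0: (13, 1)  from 13·(1,0) + (0,1)
step 1: (14, 1)  from 1·(13,1) + (1,0)
…
step 6: (3277, 239)  from 2·(1330,97) + (617,45)
step 7: (4607, 336)  from 1·(3277,239) + (1330,97)
→ (4607, 336).  Check: 4607²=21224449, 188·336²=21224448, difference 1.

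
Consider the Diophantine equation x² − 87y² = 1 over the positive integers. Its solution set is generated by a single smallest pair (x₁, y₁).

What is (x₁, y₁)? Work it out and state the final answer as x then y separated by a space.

√87 = [9; 3,18, …], period ℓ=2 (even) → k=1
step 0: (9, 1)  from 9·(1,0) + (0,1)
step 1: (28, 3)  from 3·(9,1) + (1,0)
→ (28, 3).  Check: 28²=784, 87·3²=783, difference 1.

28 3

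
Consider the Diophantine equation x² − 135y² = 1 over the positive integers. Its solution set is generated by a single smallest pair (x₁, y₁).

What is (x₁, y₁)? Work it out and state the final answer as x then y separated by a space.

√135 = [11; 1,1,1,1,1,1,1,22, …], period ℓ=8 (even) → k=7
k=0  a_k=11  p_k/q_k = 11/1
k=1  a_k=1  p_k/q_k = 12/1
k=2  a_k=1  p_k/q_k = 23/2
k=3  a_k=1  p_k/q_k = 35/3
…
k=6  a_k=1  p_k/q_k = 151/13
k=7  a_k=1  p_k/q_k = 244/21
→ (244, 21).  Check: 244²=59536, 135·21²=59535, difference 1.

244 21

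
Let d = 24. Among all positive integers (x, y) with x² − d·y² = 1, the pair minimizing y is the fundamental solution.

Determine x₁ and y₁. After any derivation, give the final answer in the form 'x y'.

d=24: √d = [4; 1,8] (ℓ=2, even), read p_1/q_1
k=0  a_k=4  p_k/q_k = 4/1
k=1  a_k=1  p_k/q_k = 5/1
→ (5, 1).  Check: 5²=25, 24·1²=24, difference 1.

5 1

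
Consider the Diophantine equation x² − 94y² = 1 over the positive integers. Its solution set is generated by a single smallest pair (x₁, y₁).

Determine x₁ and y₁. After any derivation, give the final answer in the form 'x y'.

2143295 221064

[9; 1,2,3,1,1,…,2,1,18] for √94; ℓ=16 ⇒ convergent index 15
a_0=9:  p_0=9·1+0=9,  q_0=9·0+1=1
…
a_3=3:  p_3=3·29+10=97,  q_3=3·3+1=10
…
a_5=1:  p_5=1·126+97=223,  q_5=1·13+10=23
…
a_8=8:  p_8=8·1464+1241=12953,  q_8=8·151+128=1336
…
a_12=1:  p_12=1·99455+85038=184493,  q_12=1·10258+8771=19029
…
a_14=2:  p_14=2·652934+184493=1490361,  q_14=2·67345+19029=153719
a_15=1:  p_15=1·1490361+652934=2143295,  q_15=1·153719+67345=221064
→ (2143295, 221064).  Check: 2143295²=4593713457025, 94·221064²=4593713457024, difference 1.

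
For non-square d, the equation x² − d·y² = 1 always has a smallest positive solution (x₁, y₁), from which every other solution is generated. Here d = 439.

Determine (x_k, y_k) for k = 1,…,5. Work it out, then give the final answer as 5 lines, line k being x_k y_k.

√439 → a₀=20, period (1,19,1,40); ℓ=4 even so k=3
a_0=20:  p_0=20·1+0=20,  q_0=20·0+1=1
…
a_2=19:  p_2=19·21+20=419,  q_2=19·1+1=20
a_3=1:  p_3=1·419+21=440,  q_3=1·20+1=21
fundamental: x₁=440, y₁=21  (since 193600 − 439·441 = 1)
(x_2, y_2) = (440·440 + 439·21·21, 440·21 + 21·440) = (387199, 18480)
(x_3, y_3) = (440·387199 + 439·21·18480, 440·18480 + 21·387199) = (340734680, 16262379)
(x_4, y_4) = (440·340734680 + 439·21·16262379, 440·16262379 + 21·340734680) = (299846131201, 14310875040)
(x_5, y_5) = (440·299846131201 + 439·21·14310875040, 440·14310875040 + 21·299846131201) = (263864254722200, 12593553772821)

440 21
387199 18480
340734680 16262379
299846131201 14310875040
263864254722200 12593553772821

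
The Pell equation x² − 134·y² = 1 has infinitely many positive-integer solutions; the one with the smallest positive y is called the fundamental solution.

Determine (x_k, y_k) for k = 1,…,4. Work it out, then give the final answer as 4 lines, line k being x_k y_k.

[11; 1,1,2,1,3,…,1,1,22] for √134; ℓ=14 ⇒ convergent index 13
step 0: (11, 1)  from 11·(1,0) + (0,1)
…
step 2: (23, 2)  from 1·(12,1) + (11,1)
…
step 10: (22133, 1912)  from 1·(17630,1523) + (4503,389)
…
step 12: (84029, 7259)  from 1·(61896,5347) + (22133,1912)
step 13: (145925, 12606)  from 1·(84029,7259) + (61896,5347)
→ (145925, 12606).  Check: 145925²=21294105625, 134·12606²=21294105624, difference 1.
(145925+12606√134)^2 = 42588211249 + 3679061100√134
(145925+12606√134)^3 = 12429369452874725 + 1073733982022394√134
(145925+12606√134)^4 = 3627511474778900280001 + 313369262649556627800√134

145925 12606
42588211249 3679061100
12429369452874725 1073733982022394
3627511474778900280001 313369262649556627800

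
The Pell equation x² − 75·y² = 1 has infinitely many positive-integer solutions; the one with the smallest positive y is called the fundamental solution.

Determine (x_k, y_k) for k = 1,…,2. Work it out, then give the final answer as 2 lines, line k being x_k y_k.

√75 → a₀=8, period (1,1,1,16); ℓ=4 even so k=3
i=0: a=8 ⇒ p=8, q=1
…
i=2: a=1 ⇒ p=17, q=2
i=3: a=1 ⇒ p=26, q=3
fundamental: x₁=26, y₁=3  (since 676 − 75·9 = 1)
(26+3√75)^2 = 1351 + 156√75

26 3
1351 156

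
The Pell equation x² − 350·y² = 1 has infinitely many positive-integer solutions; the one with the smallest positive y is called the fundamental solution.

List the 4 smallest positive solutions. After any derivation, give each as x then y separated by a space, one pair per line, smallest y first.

d=350: √d = [18; 1,2,2,2,1,36] (ℓ=6, even), read p_5/q_5
a_0=18:  p_0=18·1+0=18,  q_0=18·0+1=1
a_1=1:  p_1=1·18+1=19,  q_1=1·1+0=1
…
a_3=2:  p_3=2·56+19=131,  q_3=2·3+1=7
a_4=2:  p_4=2·131+56=318,  q_4=2·7+3=17
a_5=1:  p_5=1·318+131=449,  q_5=1·17+7=24
→ (449, 24).  Check: 449²=201601, 350·24²=201600, difference 1.
(449+24√350)^2 = 403201 + 21552√350
(449+24√350)^3 = 362074049 + 19353672√350
(449+24√350)^4 = 325142092801 + 17379575904√350

449 24
403201 21552
362074049 19353672
325142092801 17379575904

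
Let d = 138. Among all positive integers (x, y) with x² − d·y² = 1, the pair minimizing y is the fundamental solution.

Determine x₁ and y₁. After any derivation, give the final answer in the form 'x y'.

[11; 1,2,1,22] for √138; ℓ=4 ⇒ convergent index 3
k=0  a_k=11  p_k/q_k = 11/1
…
k=2  a_k=2  p_k/q_k = 35/3
k=3  a_k=1  p_k/q_k = 47/4
(x₁, y₁) = (47, 4);  47² − 138·4² = 1 ✓

47 4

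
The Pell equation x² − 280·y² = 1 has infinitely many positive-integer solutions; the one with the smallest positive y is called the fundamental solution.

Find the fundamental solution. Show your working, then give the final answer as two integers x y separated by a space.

[16; 1,2,1,2,1,32] for √280; ℓ=6 ⇒ convergent index 5
a_0=16:  p_0=16·1+0=16,  q_0=16·0+1=1
a_1=1:  p_1=1·16+1=17,  q_1=1·1+0=1
…
a_4=2:  p_4=2·67+50=184,  q_4=2·4+3=11
a_5=1:  p_5=1·184+67=251,  q_5=1·11+4=15
→ (251, 15).  Check: 251²=63001, 280·15²=63000, difference 1.

251 15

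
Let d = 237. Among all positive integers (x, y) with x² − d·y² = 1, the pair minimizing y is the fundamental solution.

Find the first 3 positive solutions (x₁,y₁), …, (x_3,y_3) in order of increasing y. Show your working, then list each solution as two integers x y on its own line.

228151 14820
104105757601 6762395640
47503665404623351 3085694655308460

√237 → a₀=15, period (2,1,1,7,10,7,1,1,2,30); ℓ=10 even so k=9
step 0: (15, 1)  from 15·(1,0) + (0,1)
…
step 2: (46, 3)  from 1·(31,2) + (15,1)
step 3: (77, 5)  from 1·(46,3) + (31,2)
step 4: (585, 38)  from 7·(77,5) + (46,3)
step 5: (5927, 385)  from 10·(585,38) + (77,5)
step 6: (42074, 2733)  from 7·(5927,385) + (585,38)
…
step 8: (90075, 5851)  from 1·(48001,3118) + (42074,2733)
step 9: (228151, 14820)  from 2·(90075,5851) + (48001,3118)
→ (228151, 14820).  Check: 228151²=52052878801, 237·14820²=52052878800, difference 1.
(x_2, y_2) = (228151·228151 + 237·14820·14820, 228151·14820 + 14820·228151) = (104105757601, 6762395640)
(x_3, y_3) = (228151·104105757601 + 237·14820·6762395640, 228151·6762395640 + 14820·104105757601) = (47503665404623351, 3085694655308460)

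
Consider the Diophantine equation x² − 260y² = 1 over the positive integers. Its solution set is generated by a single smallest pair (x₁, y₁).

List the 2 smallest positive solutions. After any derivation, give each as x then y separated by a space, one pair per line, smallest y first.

129 8
33281 2064

d=260: √d = [16; 8,32] (ℓ=2, even), read p_1/q_1
step 0: (16, 1)  from 16·(1,0) + (0,1)
step 1: (129, 8)  from 8·(16,1) + (1,0)
→ (129, 8).  Check: 129²=16641, 260·8²=16640, difference 1.
k=2:  x_2 = 129·129+260·8·8 = 33281,  y_2 = 129·8+8·129 = 2064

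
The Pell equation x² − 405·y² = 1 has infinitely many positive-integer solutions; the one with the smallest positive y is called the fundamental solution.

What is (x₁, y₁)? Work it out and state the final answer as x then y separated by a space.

√405 = [20; 8,40, …], period ℓ=2 (even) → k=1
a_0=20:  p_0=20·1+0=20,  q_0=20·0+1=1
a_1=8:  p_1=8·20+1=161,  q_1=8·1+0=8
fundamental: x₁=161, y₁=8  (since 25921 − 405·64 = 1)

161 8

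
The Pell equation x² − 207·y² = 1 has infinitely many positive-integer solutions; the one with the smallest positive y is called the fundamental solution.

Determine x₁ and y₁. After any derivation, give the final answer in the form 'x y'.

1151 80

√207 = [14; 2,1,1,2,1,1,2,28, …], period ℓ=8 (even) → k=7
step 0: (14, 1)  from 14·(1,0) + (0,1)
…
step 3: (72, 5)  from 1·(43,3) + (29,2)
step 4: (187, 13)  from 2·(72,5) + (43,3)
step 5: (259, 18)  from 1·(187,13) + (72,5)
step 6: (446, 31)  from 1·(259,18) + (187,13)
step 7: (1151, 80)  from 2·(446,31) + (259,18)
fundamental: x₁=1151, y₁=80  (since 1324801 − 207·6400 = 1)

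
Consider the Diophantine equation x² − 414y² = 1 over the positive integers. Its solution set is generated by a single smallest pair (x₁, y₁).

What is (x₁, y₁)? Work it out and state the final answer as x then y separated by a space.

d=414: √d = [20; 2,1,7,2,7,1,2,40] (ℓ=8, even), read p_7/q_7
i=0: a=20 ⇒ p=20, q=1
i=1: a=2 ⇒ p=41, q=2
…
i=3: a=7 ⇒ p=468, q=23
i=4: a=2 ⇒ p=997, q=49
i=5: a=7 ⇒ p=7447, q=366
i=6: a=1 ⇒ p=8444, q=415
i=7: a=2 ⇒ p=24335, q=1196
fundamental: x₁=24335, y₁=1196  (since 592192225 − 414·1430416 = 1)

24335 1196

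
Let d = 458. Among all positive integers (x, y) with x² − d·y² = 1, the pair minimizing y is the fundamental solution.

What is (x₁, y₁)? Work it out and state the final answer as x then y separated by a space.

√458 = [21; 2,2,42, …], period ℓ=3 (odd) → k=5
a_0=21:  p_0=21·1+0=21,  q_0=21·0+1=1
a_1=2:  p_1=2·21+1=43,  q_1=2·1+0=2
a_2=2:  p_2=2·43+21=107,  q_2=2·2+1=5
…
a_4=2:  p_4=2·4537+107=9181,  q_4=2·212+5=429
a_5=2:  p_5=2·9181+4537=22899,  q_5=2·429+212=1070
(x₁, y₁) = (22899, 1070);  22899² − 458·1070² = 1 ✓

22899 1070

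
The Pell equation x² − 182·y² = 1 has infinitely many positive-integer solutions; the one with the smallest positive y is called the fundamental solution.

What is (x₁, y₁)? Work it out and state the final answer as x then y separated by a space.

√182 = [13; 2,26, …], period ℓ=2 (even) → k=1
a_0=13:  p_0=13·1+0=13,  q_0=13·0+1=1
a_1=2:  p_1=2·13+1=27,  q_1=2·1+0=2
fundamental: x₁=27, y₁=2  (since 729 − 182·4 = 1)

27 2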